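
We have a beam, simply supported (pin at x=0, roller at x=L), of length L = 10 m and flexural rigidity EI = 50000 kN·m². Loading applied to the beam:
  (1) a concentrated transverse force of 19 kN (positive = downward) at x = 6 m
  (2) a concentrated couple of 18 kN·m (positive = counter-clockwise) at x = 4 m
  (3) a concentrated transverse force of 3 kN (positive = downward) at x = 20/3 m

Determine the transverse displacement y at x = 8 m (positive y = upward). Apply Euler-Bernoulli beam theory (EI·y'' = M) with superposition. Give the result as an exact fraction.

y(8) = -7883/1687500 m

Load 1 — point force P=19 kN at a=6 m (b=L-a=4):
  y_1 = -Pa(L-x)(2Lx-a²-x²)/(6LEI)  [x>a] = -19·6·(10-8)·(2·10·8-6²-8²)/(6·10·50000) = -57/12500 m
Load 2 — applied couple M₀=18 kN·m at a=4 m (b=L-a=6):
  y_2 = (M₀x³/(6L)-M₀(x-a)²/2+C₁x)/EI  [x>a] with C₁=M₀(3b²-L²)/(6L)=12/5 = (18·8³/(6·10)-18·(8-4)²/2+(12/5)·8)/50000 = 9/15625 m
Load 3 — point force P=3 kN at a=20/3 m (b=L-a=10/3):
  y_3 = -Pa(L-x)(2Lx-a²-x²)/(6LEI)  [x>a] = -3·(20/3)·(10-8)·(2·10·8-(20/3)²-8²)/(6·10·50000) = -58/84375 m
Superposition: y = Σ y_i = -7883/1687500 m ≈ -0.004671 m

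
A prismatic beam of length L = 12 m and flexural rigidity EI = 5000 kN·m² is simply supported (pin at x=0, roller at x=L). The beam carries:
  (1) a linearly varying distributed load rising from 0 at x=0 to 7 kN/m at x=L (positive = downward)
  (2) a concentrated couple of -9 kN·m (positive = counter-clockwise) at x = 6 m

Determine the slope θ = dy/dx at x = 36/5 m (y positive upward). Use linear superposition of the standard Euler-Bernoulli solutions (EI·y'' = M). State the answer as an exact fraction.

θ(36/5) = 72777/6250000 rad

Load 1 — triangular load w₀=7 kN/m (0→w₀ over full span):
  θ_1 = -w₀(7L⁴-30L²x²+15x⁴)/(360LEI) = -7·(7·12⁴-30·12²·(36/5)²+15·(36/5)⁴)/(360·12·5000) = 4872/390625 rad
Load 2 — applied couple M₀=-9 kN·m at a=6 m (b=L-a=6):
  θ_2 = (M₀x²/(2L)-M₀(x-a)+C₁)/EI  [x>a] with C₁=M₀(3b²-L²)/(6L)=9/2 = ((-9)·(36/5)²/(2·12)-(-9)·((36/5)-6)+(9/2))/5000 = -207/250000 rad
Superposition: θ = Σ θ_i = 72777/6250000 rad ≈ 0.011644 rad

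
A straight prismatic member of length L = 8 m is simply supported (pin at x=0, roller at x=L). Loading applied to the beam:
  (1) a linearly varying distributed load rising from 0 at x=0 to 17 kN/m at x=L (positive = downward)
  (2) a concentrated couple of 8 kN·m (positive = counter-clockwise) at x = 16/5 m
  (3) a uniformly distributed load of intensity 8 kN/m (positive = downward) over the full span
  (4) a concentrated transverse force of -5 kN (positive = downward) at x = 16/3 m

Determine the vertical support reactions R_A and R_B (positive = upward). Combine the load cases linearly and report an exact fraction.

Load 1 — triangular load w₀=17 kN/m (0→w₀ over full span):
  R_A = w₀L/6 = 17·8/6 = 68/3 kN
  R_B = w₀L/3 = 17·8/3 = 136/3 kN
Load 2 — applied couple M₀=8 kN·m at a=16/5 m (b=L-a=24/5):
  R_A = M₀/L = 8/8 = 1 kN
  R_B = -M₀/L = -8/8 = -1 kN
Load 3 — uniform load w=8 kN/m over full span:
  R_A = wL/2 = 8·8/2 = 32 kN
  R_B = wL/2 = 8·8/2 = 32 kN
Load 4 — point force P=-5 kN at a=16/3 m (b=L-a=8/3):
  R_A = Pb/L = (-5)·(8/3)/8 = -5/3 kN
  R_B = Pa/L = (-5)·(16/3)/8 = -10/3 kN
Superposition: R_A = 54 kN, R_B = 73 kN

R_A = 54 kN, R_B = 73 kN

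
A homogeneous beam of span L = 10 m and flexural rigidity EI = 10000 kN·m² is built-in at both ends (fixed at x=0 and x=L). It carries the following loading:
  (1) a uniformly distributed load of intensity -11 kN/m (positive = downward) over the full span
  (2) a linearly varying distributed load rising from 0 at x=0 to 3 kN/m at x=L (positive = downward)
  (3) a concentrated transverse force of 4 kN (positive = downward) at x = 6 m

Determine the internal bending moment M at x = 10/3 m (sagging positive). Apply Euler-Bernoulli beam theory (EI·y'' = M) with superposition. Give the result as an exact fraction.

M(10/3) = -17924/675 kN·m

Load 1 — uniform load w=-11 kN/m over full span:
  M_1 = wLx/2 - wL²/12 - wx²/2 = (-11)·10·(10/3)/2 - (-11)·10²/12 - (-11)·(10/3)²/2 = -275/9 kN·m
Load 2 — triangular load w₀=3 kN/m (0→w₀ over full span):
  M_2 = 3w₀Lx/20 - w₀L²/30 - w₀x³/(6L) = 3·3·10·(10/3)/20 - 3·10²/30 - 3·(10/3)³/(6·10) = 85/27 kN·m
Load 3 — point force P=4 kN at a=6 m (b=L-a=4):
  M_3 = Pb²(3a+b)x/L³ - Pab²/L²  [x≤a] = 4·4²·(3·6+4)·(10/3)/10³ - 4·6·4²/10² = 64/75 kN·m
Superposition: M = Σ M_i = -17924/675 kN·m ≈ -26.554074 kN·m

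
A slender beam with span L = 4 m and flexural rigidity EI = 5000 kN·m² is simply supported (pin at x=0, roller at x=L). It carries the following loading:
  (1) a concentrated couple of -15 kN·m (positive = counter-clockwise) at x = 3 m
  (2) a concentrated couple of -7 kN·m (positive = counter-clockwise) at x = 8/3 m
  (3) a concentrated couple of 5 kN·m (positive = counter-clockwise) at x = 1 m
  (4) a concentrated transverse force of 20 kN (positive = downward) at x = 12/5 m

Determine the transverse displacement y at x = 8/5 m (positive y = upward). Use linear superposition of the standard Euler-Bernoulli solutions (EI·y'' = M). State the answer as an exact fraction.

Load 1 — applied couple M₀=-15 kN·m at a=3 m (b=L-a=1):
  y_1 = (M₀x³/(6L)+C₁x)/EI  [x≤a] with C₁=M₀(3b²-L²)/(6L)=65/8 = ((-15)·(8/5)³/(6·4)+(65/8)·(8/5))/5000 = 261/125000 m
Load 2 — applied couple M₀=-7 kN·m at a=8/3 m (b=L-a=4/3):
  y_2 = (M₀x³/(6L)+C₁x)/EI  [x≤a] with C₁=M₀(3b²-L²)/(6L)=28/9 = ((-7)·(8/5)³/(6·4)+(28/9)·(8/5))/5000 = 532/703125 m
Load 3 — applied couple M₀=5 kN·m at a=1 m (b=L-a=3):
  y_3 = (M₀x³/(6L)-M₀(x-a)²/2+C₁x)/EI  [x>a] with C₁=M₀(3b²-L²)/(6L)=55/24 = (5·(8/5)³/(6·4)-5·((8/5)-1)²/2+(55/24)·(8/5))/5000 = 181/250000 m
Load 4 — point force P=20 kN at a=12/5 m (b=L-a=8/5):
  y_4 = -Pbx(L²-b²-x²)/(6LEI)  [x≤a] = -20·(8/5)·(8/5)·(4²-(8/5)²-(8/5)²)/(6·4·5000) = -1088/234375 m
Superposition: y = Σ y_i = -12077/11250000 m ≈ -0.001074 m

y(8/5) = -12077/11250000 m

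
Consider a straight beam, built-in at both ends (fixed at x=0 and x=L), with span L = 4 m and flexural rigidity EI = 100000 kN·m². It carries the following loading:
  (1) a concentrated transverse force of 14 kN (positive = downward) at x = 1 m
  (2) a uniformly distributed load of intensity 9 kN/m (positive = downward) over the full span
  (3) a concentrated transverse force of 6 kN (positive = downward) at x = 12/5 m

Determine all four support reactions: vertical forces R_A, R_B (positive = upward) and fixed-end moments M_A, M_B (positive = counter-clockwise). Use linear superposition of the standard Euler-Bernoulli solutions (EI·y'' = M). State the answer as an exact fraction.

R_A = 63849/2000 kN, M_A = 22179/1000 kN·m, R_B = 48151/2000 kN, M_B = -18081/1000 kN·m

Load 1 — point force P=14 kN at a=1 m (b=L-a=3):
  R_A = Pb²(3a+b)/L³ = 14·3²·(3·1+3)/4³ = 189/16 kN
  M_A = Pab²/L² = 14·1·3²/4² = 63/8 kN·m
  R_B = Pa²(a+3b)/L³ = 14·1²·(1+3·3)/4³ = 35/16 kN
  M_B = -Pa²b/L² = -14·1²·3/4² = -21/8 kN·m
Load 2 — uniform load w=9 kN/m over full span:
  R_A = wL/2 = 9·4/2 = 18 kN
  M_A = wL²/12 = 9·4²/12 = 12 kN·m
  R_B = wL/2 = 9·4/2 = 18 kN
  M_B = -wL²/12 = -9·4²/12 = -12 kN·m
Load 3 — point force P=6 kN at a=12/5 m (b=L-a=8/5):
  R_A = Pb²(3a+b)/L³ = 6·(8/5)²·(3·(12/5)+(8/5))/4³ = 264/125 kN
  M_A = Pab²/L² = 6·(12/5)·(8/5)²/4² = 288/125 kN·m
  R_B = Pa²(a+3b)/L³ = 6·(12/5)²·((12/5)+3·(8/5))/4³ = 486/125 kN
  M_B = -Pa²b/L² = -6·(12/5)²·(8/5)/4² = -432/125 kN·m
Superposition: R_A = 63849/2000 kN, M_A = 22179/1000 kN·m, R_B = 48151/2000 kN, M_B = -18081/1000 kN·m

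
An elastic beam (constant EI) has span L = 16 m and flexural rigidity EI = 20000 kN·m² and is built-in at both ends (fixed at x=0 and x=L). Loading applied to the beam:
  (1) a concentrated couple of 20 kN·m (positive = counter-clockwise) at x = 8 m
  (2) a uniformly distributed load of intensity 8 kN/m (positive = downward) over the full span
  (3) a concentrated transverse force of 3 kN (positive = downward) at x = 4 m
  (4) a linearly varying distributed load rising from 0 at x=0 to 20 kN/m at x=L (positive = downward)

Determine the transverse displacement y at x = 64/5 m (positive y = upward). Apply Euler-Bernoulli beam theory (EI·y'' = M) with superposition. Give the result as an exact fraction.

Load 1 — applied couple M₀=20 kN·m at a=8 m (b=L-a=8):
  y_1 = (R_Ax³/6 - M_Ax²/2 - M₀(x-a)²/2)/EI  [x>a] with R_A=15/8, M_A=5 = ((15/8)·(64/5)³/6 - 5·(64/5)²/2 - 20·((64/5)-8)²/2)/20000 = 12/15625 m
Load 2 — uniform load w=8 kN/m over full span:
  y_2 = -wx²(L-x)²/(24EI) = -8·(64/5)²·(16-(64/5))²/(24·20000) = -32768/1171875 m
Load 3 — point force P=3 kN at a=4 m (b=L-a=12):
  y_3 = -Pa²(L-x)²(3bL-(3b+a)(L-x))/(6L³EI)  [x>a] = -3·4²·(16-(64/5))²·(3·12·16-(3·12+4)·(16-(64/5)))/(6·16³·20000) = -7/15625 m
Load 4 — triangular load w₀=20 kN/m (0→w₀ over full span):
  y_4 = -w₀x²(L-x)²(x+2L)/(120LEI) = -20·(64/5)²·(16-(64/5))²·((64/5)+2·16)/(120·16·20000) = -229376/5859375 m
Superposition: y = Σ y_i = -130447/1953125 m ≈ -0.066789 m

y(64/5) = -130447/1953125 m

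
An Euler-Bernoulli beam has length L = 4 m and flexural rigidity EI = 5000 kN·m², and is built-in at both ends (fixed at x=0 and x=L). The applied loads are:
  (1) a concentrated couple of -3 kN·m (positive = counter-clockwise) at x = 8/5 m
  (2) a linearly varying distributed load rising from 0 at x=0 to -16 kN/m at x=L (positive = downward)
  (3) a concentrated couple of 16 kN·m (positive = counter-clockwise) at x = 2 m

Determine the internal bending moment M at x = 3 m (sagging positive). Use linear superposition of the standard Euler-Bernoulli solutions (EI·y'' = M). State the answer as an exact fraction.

M(3) = -311/75 kN·m

Load 1 — applied couple M₀=-3 kN·m at a=8/5 m (b=L-a=12/5):
  M_1 = R_Ax - M_A - M₀  [x>a] with R_A=-27/25, M_A=-9/25 = (-27/25)·3 - (-9/25) - (-3) = 3/25 kN·m
Load 2 — triangular load w₀=-16 kN/m (0→w₀ over full span):
  M_2 = 3w₀Lx/20 - w₀L²/30 - w₀x³/(6L) = 3·(-16)·4·3/20 - (-16)·4²/30 - (-16)·3³/(6·4) = -34/15 kN·m
Load 3 — applied couple M₀=16 kN·m at a=2 m (b=L-a=2):
  M_3 = R_Ax - M_A - M₀  [x>a] with R_A=6, M_A=4 = 6·3 - 4 - 16 = -2 kN·m
Superposition: M = Σ M_i = -311/75 kN·m ≈ -4.146667 kN·m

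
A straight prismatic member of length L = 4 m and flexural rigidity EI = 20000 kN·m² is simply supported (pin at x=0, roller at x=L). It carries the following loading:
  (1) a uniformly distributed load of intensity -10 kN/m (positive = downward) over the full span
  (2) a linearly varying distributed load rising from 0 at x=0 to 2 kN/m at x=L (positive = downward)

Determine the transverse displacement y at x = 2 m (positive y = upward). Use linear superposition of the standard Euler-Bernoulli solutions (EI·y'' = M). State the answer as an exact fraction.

Load 1 — uniform load w=-10 kN/m over full span:
  y_1 = -wx(L³-2Lx²+x³)/(24EI) = -(-10)·2·(4³-2·4·2²+2³)/(24·20000) = 1/600 m
Load 2 — triangular load w₀=2 kN/m (0→w₀ over full span):
  y_2 = -w₀x(7L⁴-10L²x²+3x⁴)/(360LEI) = -2·2·(7·4⁴-10·4²·2²+3·2⁴)/(360·4·20000) = -1/6000 m
Superposition: y = Σ y_i = 3/2000 m ≈ 0.001500 m

y(2) = 3/2000 m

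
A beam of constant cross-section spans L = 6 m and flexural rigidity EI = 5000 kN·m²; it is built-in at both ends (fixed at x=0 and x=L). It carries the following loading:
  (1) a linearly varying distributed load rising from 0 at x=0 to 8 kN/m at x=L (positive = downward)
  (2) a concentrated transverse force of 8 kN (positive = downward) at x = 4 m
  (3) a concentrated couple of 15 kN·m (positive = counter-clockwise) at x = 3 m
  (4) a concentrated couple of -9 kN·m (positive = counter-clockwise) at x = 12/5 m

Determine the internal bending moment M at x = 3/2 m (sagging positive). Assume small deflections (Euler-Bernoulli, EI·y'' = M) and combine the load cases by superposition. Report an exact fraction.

Load 1 — triangular load w₀=8 kN/m (0→w₀ over full span):
  M_1 = 3w₀Lx/20 - w₀L²/30 - w₀x³/(6L) = 3·8·6·(3/2)/20 - 8·6²/30 - 8·(3/2)³/(6·6) = 9/20 kN·m
Load 2 — point force P=8 kN at a=4 m (b=L-a=2):
  M_2 = Pb²(3a+b)x/L³ - Pab²/L²  [x≤a] = 8·2²·(3·4+2)·(3/2)/6³ - 8·4·2²/6² = -4/9 kN·m
Load 3 — applied couple M₀=15 kN·m at a=3 m (b=L-a=3):
  M_3 = R_Ax - M_A  [x≤a] with R_A=15/4, M_A=15/4 = (15/4)·(3/2) - (15/4) = 15/8 kN·m
Load 4 — applied couple M₀=-9 kN·m at a=12/5 m (b=L-a=18/5):
  M_4 = R_Ax - M_A  [x≤a] with R_A=-54/25, M_A=-27/25 = (-54/25)·(3/2) - (-27/25) = -54/25 kN·m
Superposition: M = Σ M_i = -503/1800 kN·m ≈ -0.279444 kN·m

M(3/2) = -503/1800 kN·m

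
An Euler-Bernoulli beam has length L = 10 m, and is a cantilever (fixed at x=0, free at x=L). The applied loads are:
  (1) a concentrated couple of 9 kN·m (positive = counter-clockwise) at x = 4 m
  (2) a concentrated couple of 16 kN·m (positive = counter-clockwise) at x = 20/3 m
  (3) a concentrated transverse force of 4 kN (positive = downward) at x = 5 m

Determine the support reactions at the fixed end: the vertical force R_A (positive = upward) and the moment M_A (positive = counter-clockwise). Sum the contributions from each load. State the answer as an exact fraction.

Load 1 — applied couple M₀=9 kN·m at a=4 m (b=L-a=6):
  R_A = 0 kN
  M_A = -M₀ = -9 kN·m
Load 2 — applied couple M₀=16 kN·m at a=20/3 m (b=L-a=10/3):
  R_A = 0 kN
  M_A = -M₀ = -16 kN·m
Load 3 — point force P=4 kN at a=5 m (b=L-a=5):
  R_A = P = 4 kN
  M_A = Pa = 4·5 = 20 kN·m
Superposition: R_A = 4 kN, M_A = -5 kN·m

R_A = 4 kN, M_A = -5 kN·m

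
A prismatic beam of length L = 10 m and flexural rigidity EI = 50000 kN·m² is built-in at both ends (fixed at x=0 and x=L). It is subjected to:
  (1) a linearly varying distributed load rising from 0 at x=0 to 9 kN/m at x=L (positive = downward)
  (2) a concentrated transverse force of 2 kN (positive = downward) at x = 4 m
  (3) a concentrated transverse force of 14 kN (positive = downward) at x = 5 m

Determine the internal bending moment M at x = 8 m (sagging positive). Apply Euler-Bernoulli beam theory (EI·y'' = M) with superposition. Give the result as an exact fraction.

M(8) = -703/250 kN·m

Load 1 — triangular load w₀=9 kN/m (0→w₀ over full span):
  M_1 = 3w₀Lx/20 - w₀L²/30 - w₀x³/(6L) = 3·9·10·8/20 - 9·10²/30 - 9·8³/(6·10) = 6/5 kN·m
Load 2 — point force P=2 kN at a=4 m (b=L-a=6):
  M_2 = Pa²(a+3b)(L-x)/L³ - Pa²b/L²  [x>a] = 2·4²·(4+3·6)·(10-8)/10³ - 2·4²·6/10² = -64/125 kN·m
Load 3 — point force P=14 kN at a=5 m (b=L-a=5):
  M_3 = Pa²(a+3b)(L-x)/L³ - Pa²b/L²  [x>a] = 14·5²·(5+3·5)·(10-8)/10³ - 14·5²·5/10² = -7/2 kN·m
Superposition: M = Σ M_i = -703/250 kN·m ≈ -2.812000 kN·m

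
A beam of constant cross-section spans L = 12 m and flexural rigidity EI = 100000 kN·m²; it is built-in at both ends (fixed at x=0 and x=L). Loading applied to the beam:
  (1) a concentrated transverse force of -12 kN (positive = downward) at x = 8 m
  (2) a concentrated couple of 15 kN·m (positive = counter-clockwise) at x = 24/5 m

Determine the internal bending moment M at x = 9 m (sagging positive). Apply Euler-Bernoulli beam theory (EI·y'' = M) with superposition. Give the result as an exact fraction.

M(9) = -89/15 kN·m

Load 1 — point force P=-12 kN at a=8 m (b=L-a=4):
  M_1 = Pa²(a+3b)(L-x)/L³ - Pa²b/L²  [x>a] = (-12)·8²·(8+3·4)·(12-9)/12³ - (-12)·8²·4/12² = -16/3 kN·m
Load 2 — applied couple M₀=15 kN·m at a=24/5 m (b=L-a=36/5):
  M_2 = R_Ax - M_A - M₀  [x>a] with R_A=9/5, M_A=9/5 = (9/5)·9 - (9/5) - 15 = -3/5 kN·m
Superposition: M = Σ M_i = -89/15 kN·m ≈ -5.933333 kN·m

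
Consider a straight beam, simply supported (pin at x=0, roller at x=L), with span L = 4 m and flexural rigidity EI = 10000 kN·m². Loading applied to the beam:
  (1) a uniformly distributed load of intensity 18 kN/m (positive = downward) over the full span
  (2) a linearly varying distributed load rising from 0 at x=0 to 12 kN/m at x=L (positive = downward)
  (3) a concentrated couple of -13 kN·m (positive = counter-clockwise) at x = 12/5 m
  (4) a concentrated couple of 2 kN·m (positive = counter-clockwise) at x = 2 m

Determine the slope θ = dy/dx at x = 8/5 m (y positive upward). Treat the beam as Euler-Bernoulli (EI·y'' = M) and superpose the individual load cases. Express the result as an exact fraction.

Load 1 — uniform load w=18 kN/m over full span:
  θ_1 = -w(L³-6Lx²+4x³)/(24EI) = -18·(4³-6·4·(8/5)²+4·(8/5)³)/(24·10000) = -111/78125 rad
Load 2 — triangular load w₀=12 kN/m (0→w₀ over full span):
  θ_2 = -w₀(7L⁴-30L²x²+15x⁴)/(360LEI) = -12·(7·4⁴-30·4²·(8/5)²+15·(8/5)⁴)/(360·4·10000) = -646/1171875 rad
Load 3 — applied couple M₀=-13 kN·m at a=12/5 m (b=L-a=8/5):
  θ_3 = (M₀x²/(2L)+C₁)/EI  [x≤a] with C₁=M₀(3b²-L²)/(6L)=338/75 = ((-13)·(8/5)²/(2·4)+(338/75))/10000 = 13/375000 rad
Load 4 — applied couple M₀=2 kN·m at a=2 m (b=L-a=2):
  θ_4 = (M₀x²/(2L)+C₁)/EI  [x≤a] with C₁=M₀(3b²-L²)/(6L)=-1/3 = (2·(8/5)²/(2·4)+(-1/3))/10000 = 23/750000 rad
Superposition: θ = Σ θ_i = -11917/6250000 rad ≈ -0.001907 rad

θ(8/5) = -11917/6250000 rad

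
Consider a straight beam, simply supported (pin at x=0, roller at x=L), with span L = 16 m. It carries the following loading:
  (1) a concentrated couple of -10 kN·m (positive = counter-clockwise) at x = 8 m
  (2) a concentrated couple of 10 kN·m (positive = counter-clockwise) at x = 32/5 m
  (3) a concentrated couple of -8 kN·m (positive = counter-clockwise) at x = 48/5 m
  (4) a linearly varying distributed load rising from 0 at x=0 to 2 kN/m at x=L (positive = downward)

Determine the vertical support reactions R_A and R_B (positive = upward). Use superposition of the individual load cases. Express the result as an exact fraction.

Load 1 — applied couple M₀=-10 kN·m at a=8 m (b=L-a=8):
  R_A = M₀/L = (-10)/16 = -5/8 kN
  R_B = -M₀/L = -(-10)/16 = 5/8 kN
Load 2 — applied couple M₀=10 kN·m at a=32/5 m (b=L-a=48/5):
  R_A = M₀/L = 10/16 = 5/8 kN
  R_B = -M₀/L = -10/16 = -5/8 kN
Load 3 — applied couple M₀=-8 kN·m at a=48/5 m (b=L-a=32/5):
  R_A = M₀/L = (-8)/16 = -1/2 kN
  R_B = -M₀/L = -(-8)/16 = 1/2 kN
Load 4 — triangular load w₀=2 kN/m (0→w₀ over full span):
  R_A = w₀L/6 = 2·16/6 = 16/3 kN
  R_B = w₀L/3 = 2·16/3 = 32/3 kN
Superposition: R_A = 29/6 kN, R_B = 67/6 kN

R_A = 29/6 kN, R_B = 67/6 kN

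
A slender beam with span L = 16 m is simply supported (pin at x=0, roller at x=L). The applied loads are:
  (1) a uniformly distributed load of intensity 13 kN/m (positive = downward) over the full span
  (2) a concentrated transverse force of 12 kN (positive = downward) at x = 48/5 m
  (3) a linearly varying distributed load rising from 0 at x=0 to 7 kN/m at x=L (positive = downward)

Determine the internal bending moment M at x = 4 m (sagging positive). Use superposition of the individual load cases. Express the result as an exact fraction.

M(4) = 2006/5 kN·m

Load 1 — uniform load w=13 kN/m over full span:
  M_1 = wx(L-x)/2 = 13·4·(16-4)/2 = 312 kN·m
Load 2 — point force P=12 kN at a=48/5 m (b=L-a=32/5):
  M_2 = Pbx/L  [x≤a] = 12·(32/5)·4/16 = 96/5 kN·m
Load 3 — triangular load w₀=7 kN/m (0→w₀ over full span):
  M_3 = w₀Lx/6 - w₀x³/(6L) = 7·16·4/6 - 7·4³/(6·16) = 70 kN·m
Superposition: M = Σ M_i = 2006/5 kN·m ≈ 401.200000 kN·m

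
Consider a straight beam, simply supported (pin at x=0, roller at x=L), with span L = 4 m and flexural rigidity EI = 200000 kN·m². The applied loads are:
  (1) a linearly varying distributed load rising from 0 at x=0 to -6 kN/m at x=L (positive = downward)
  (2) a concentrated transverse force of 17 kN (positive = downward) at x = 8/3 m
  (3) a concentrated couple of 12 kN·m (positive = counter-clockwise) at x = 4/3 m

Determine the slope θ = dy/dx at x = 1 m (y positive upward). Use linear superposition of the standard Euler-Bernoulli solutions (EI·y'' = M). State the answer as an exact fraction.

Load 1 — triangular load w₀=-6 kN/m (0→w₀ over full span):
  θ_1 = -w₀(7L⁴-30L²x²+15x⁴)/(360LEI) = -(-6)·(7·4⁴-30·4²·1²+15·1⁴)/(360·4·200000) = 1327/48000000 rad
Load 2 — point force P=17 kN at a=8/3 m (b=L-a=4/3):
  θ_2 = -Pb(L²-b²-3x²)/(6LEI)  [x≤a] = -17·(4/3)·(4²-(4/3)²-3·1²)/(6·4·200000) = -1717/32400000 rad
Load 3 — applied couple M₀=12 kN·m at a=4/3 m (b=L-a=8/3):
  θ_3 = (M₀x²/(2L)+C₁)/EI  [x≤a] with C₁=M₀(3b²-L²)/(6L)=8/3 = (12·1²/(2·4)+(8/3))/200000 = 1/48000 rad
Superposition: θ = Σ θ_i = -5851/1296000000 rad ≈ -0.000005 rad

θ(1) = -5851/1296000000 rad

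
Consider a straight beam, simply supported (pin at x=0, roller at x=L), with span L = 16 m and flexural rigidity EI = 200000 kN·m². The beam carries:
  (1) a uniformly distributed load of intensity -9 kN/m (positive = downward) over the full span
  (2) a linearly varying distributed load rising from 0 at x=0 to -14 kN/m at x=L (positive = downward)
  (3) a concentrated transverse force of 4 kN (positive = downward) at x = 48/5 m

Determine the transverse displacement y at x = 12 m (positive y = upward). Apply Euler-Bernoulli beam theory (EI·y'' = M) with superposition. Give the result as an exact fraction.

y(12) = 226831/4687500 m

Load 1 — uniform load w=-9 kN/m over full span:
  y_1 = -wx(L³-2Lx²+x³)/(24EI) = -(-9)·12·(16³-2·16·12²+12³)/(24·200000) = 171/6250 m
Load 2 — triangular load w₀=-14 kN/m (0→w₀ over full span):
  y_2 = -w₀x(7L⁴-10L²x²+3x⁴)/(360LEI) = -(-14)·12·(7·16⁴-10·16²·12²+3·12⁴)/(360·16·200000) = 833/37500 m
Load 3 — point force P=4 kN at a=48/5 m (b=L-a=32/5):
  y_3 = -Pa(L-x)(2Lx-a²-x²)/(6LEI)  [x>a] = -4·(48/5)·(16-12)·(2·16·12-(48/5)²-12²)/(6·16·200000) = -462/390625 m
Superposition: y = Σ y_i = 226831/4687500 m ≈ 0.048391 m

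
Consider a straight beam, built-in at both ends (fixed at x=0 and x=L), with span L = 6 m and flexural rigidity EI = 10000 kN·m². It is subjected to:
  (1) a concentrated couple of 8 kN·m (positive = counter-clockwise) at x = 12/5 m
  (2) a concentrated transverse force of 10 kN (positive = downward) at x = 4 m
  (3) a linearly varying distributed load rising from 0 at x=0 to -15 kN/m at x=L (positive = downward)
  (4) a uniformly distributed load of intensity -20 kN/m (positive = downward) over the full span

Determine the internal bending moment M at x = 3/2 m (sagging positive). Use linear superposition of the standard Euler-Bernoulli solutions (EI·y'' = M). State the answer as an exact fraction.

Load 1 — applied couple M₀=8 kN·m at a=12/5 m (b=L-a=18/5):
  M_1 = R_Ax - M_A  [x≤a] with R_A=48/25, M_A=24/25 = (48/25)·(3/2) - (24/25) = 48/25 kN·m
Load 2 — point force P=10 kN at a=4 m (b=L-a=2):
  M_2 = Pb²(3a+b)x/L³ - Pab²/L²  [x≤a] = 10·2²·(3·4+2)·(3/2)/6³ - 10·4·2²/6² = -5/9 kN·m
Load 3 — triangular load w₀=-15 kN/m (0→w₀ over full span):
  M_3 = 3w₀Lx/20 - w₀L²/30 - w₀x³/(6L) = 3·(-15)·6·(3/2)/20 - (-15)·6²/30 - (-15)·(3/2)³/(6·6) = -27/32 kN·m
Load 4 — uniform load w=-20 kN/m over full span:
  M_4 = wLx/2 - wL²/12 - wx²/2 = (-20)·6·(3/2)/2 - (-20)·6²/12 - (-20)·(3/2)²/2 = -15/2 kN·m
Superposition: M = Σ M_i = -50251/7200 kN·m ≈ -6.979306 kN·m

M(3/2) = -50251/7200 kN·m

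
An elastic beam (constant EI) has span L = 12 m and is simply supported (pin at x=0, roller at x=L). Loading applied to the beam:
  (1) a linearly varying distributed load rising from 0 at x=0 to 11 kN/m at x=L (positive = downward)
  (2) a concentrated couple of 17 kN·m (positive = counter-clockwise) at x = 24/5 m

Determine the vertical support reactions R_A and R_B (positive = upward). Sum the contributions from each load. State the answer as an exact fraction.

Load 1 — triangular load w₀=11 kN/m (0→w₀ over full span):
  R_A = w₀L/6 = 11·12/6 = 22 kN
  R_B = w₀L/3 = 11·12/3 = 44 kN
Load 2 — applied couple M₀=17 kN·m at a=24/5 m (b=L-a=36/5):
  R_A = M₀/L = 17/12 kN
  R_B = -M₀/L = -17/12 kN
Superposition: R_A = 281/12 kN, R_B = 511/12 kN

R_A = 281/12 kN, R_B = 511/12 kN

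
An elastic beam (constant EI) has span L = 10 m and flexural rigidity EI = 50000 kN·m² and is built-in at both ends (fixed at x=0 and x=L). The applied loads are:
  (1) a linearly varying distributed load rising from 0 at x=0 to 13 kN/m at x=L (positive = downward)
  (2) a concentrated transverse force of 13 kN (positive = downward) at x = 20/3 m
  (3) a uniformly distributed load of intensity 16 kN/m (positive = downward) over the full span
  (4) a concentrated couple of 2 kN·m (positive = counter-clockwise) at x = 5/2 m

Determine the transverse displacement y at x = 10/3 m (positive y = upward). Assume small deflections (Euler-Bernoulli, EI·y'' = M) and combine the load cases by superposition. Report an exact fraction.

y(10/3) = -42337/4374000 m

Load 1 — triangular load w₀=13 kN/m (0→w₀ over full span):
  y_1 = -w₀x²(L-x)²(x+2L)/(120LEI) = -13·(10/3)²·(10-(10/3))²·((10/3)+2·10)/(120·10·50000) = -91/36450 m
Load 2 — point force P=13 kN at a=20/3 m (b=L-a=10/3):
  y_2 = -Pb²x²(3aL-(3a+b)x)/(6L³EI)  [x≤a] = -13·(10/3)²·(10/3)²·(3·(20/3)·10-(3·(20/3)+(10/3))·(10/3))/(6·10³·50000) = -143/218700 m
Load 3 — uniform load w=16 kN/m over full span:
  y_3 = -wx²(L-x)²/(24EI) = -16·(10/3)²·(10-(10/3))²/(24·50000) = -8/1215 m
Load 4 — applied couple M₀=2 kN·m at a=5/2 m (b=L-a=15/2):
  y_4 = (R_Ax³/6 - M_Ax²/2 - M₀(x-a)²/2)/EI  [x>a] with R_A=9/40, M_A=-3/8 = ((9/40)·(10/3)³/6 - (-3/8)·(10/3)²/2 - 2·((10/3)-(5/2))²/2)/50000 = 1/18000 m
Superposition: y = Σ y_i = -42337/4374000 m ≈ -0.009679 m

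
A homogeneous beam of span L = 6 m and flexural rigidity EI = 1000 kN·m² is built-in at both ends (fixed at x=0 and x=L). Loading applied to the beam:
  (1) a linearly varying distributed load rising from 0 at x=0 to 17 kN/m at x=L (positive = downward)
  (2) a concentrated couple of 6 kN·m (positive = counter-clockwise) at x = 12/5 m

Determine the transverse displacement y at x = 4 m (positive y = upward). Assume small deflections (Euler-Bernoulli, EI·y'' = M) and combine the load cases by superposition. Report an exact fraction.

Load 1 — triangular load w₀=17 kN/m (0→w₀ over full span):
  y_1 = -w₀x²(L-x)²(x+2L)/(120LEI) = -17·4²·(6-4)²·(4+2·6)/(120·6·1000) = -136/5625 m
Load 2 — applied couple M₀=6 kN·m at a=12/5 m (b=L-a=18/5):
  y_2 = (R_Ax³/6 - M_Ax²/2 - M₀(x-a)²/2)/EI  [x>a] with R_A=36/25, M_A=18/25 = ((36/25)·4³/6 - (18/25)·4²/2 - 6·(4-(12/5))²/2)/1000 = 6/3125 m
Superposition: y = Σ y_i = -626/28125 m ≈ -0.022258 m

y(4) = -626/28125 m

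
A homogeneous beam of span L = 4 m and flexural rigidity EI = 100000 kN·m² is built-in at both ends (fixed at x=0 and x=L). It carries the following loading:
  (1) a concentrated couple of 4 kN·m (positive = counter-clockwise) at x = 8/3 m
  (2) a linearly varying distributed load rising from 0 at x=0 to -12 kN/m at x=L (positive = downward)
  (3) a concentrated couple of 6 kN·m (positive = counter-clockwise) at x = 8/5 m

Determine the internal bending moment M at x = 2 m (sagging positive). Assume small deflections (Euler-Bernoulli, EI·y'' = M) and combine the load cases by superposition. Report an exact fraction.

Load 1 — applied couple M₀=4 kN·m at a=8/3 m (b=L-a=4/3):
  M_1 = R_Ax - M_A  [x≤a] with R_A=4/3, M_A=4/3 = (4/3)·2 - (4/3) = 4/3 kN·m
Load 2 — triangular load w₀=-12 kN/m (0→w₀ over full span):
  M_2 = 3w₀Lx/20 - w₀L²/30 - w₀x³/(6L) = 3·(-12)·4·2/20 - (-12)·4²/30 - (-12)·2³/(6·4) = -4 kN·m
Load 3 — applied couple M₀=6 kN·m at a=8/5 m (b=L-a=12/5):
  M_3 = R_Ax - M_A - M₀  [x>a] with R_A=54/25, M_A=18/25 = (54/25)·2 - (18/25) - 6 = -12/5 kN·m
Superposition: M = Σ M_i = -76/15 kN·m ≈ -5.066667 kN·m

M(2) = -76/15 kN·m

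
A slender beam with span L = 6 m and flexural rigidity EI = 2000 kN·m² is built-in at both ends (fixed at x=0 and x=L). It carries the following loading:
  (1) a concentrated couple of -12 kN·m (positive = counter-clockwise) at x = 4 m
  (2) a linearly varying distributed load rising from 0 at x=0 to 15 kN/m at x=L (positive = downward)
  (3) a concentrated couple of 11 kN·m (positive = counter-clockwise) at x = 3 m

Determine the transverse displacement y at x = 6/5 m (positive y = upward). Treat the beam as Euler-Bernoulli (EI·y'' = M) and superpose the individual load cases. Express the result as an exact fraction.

y(6/5) = -51249/12500000 m

Load 1 — applied couple M₀=-12 kN·m at a=4 m (b=L-a=2):
  y_1 = (R_Ax³/6 - M_Ax²/2)/EI  [x≤a] with R_A=-8/3, M_A=-4 = ((-8/3)·(6/5)³/6 - (-4)·(6/5)²/2)/2000 = 33/31250 m
Load 2 — triangular load w₀=15 kN/m (0→w₀ over full span):
  y_2 = -w₀x²(L-x)²(x+2L)/(120LEI) = -15·(6/5)²·(6-(6/5))²·((6/5)+2·6)/(120·6·2000) = -1782/390625 m
Load 3 — applied couple M₀=11 kN·m at a=3 m (b=L-a=3):
  y_3 = (R_Ax³/6 - M_Ax²/2)/EI  [x≤a] with R_A=11/4, M_A=11/4 = ((11/4)·(6/5)³/6 - (11/4)·(6/5)²/2)/2000 = -297/500000 m
Superposition: y = Σ y_i = -51249/12500000 m ≈ -0.004100 m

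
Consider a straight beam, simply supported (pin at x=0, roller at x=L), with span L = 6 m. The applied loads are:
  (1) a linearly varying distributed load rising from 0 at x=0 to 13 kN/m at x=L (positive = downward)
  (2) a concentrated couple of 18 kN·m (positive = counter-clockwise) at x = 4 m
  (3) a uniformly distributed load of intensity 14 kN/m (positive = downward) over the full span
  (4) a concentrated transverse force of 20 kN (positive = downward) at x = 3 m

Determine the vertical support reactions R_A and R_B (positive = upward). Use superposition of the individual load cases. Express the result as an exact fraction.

R_A = 68 kN, R_B = 75 kN

Load 1 — triangular load w₀=13 kN/m (0→w₀ over full span):
  R_A = w₀L/6 = 13·6/6 = 13 kN
  R_B = w₀L/3 = 13·6/3 = 26 kN
Load 2 — applied couple M₀=18 kN·m at a=4 m (b=L-a=2):
  R_A = M₀/L = 18/6 = 3 kN
  R_B = -M₀/L = -18/6 = -3 kN
Load 3 — uniform load w=14 kN/m over full span:
  R_A = wL/2 = 14·6/2 = 42 kN
  R_B = wL/2 = 14·6/2 = 42 kN
Load 4 — point force P=20 kN at a=3 m (b=L-a=3):
  R_A = Pb/L = 20·3/6 = 10 kN
  R_B = Pa/L = 20·3/6 = 10 kN
Superposition: R_A = 68 kN, R_B = 75 kN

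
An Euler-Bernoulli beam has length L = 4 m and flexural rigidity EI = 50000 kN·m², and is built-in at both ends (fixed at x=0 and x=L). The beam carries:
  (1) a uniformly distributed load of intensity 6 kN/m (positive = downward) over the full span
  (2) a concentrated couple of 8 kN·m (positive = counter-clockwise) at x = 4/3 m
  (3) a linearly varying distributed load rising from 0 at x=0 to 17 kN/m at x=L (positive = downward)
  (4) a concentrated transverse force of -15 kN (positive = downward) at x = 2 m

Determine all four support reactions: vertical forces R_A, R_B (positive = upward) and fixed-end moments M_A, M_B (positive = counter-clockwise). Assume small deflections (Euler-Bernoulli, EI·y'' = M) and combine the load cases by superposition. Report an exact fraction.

R_A = 521/30 kN, M_A = 287/30 kN·m, R_B = 769/30 kN, M_B = -343/30 kN·m

Load 1 — uniform load w=6 kN/m over full span:
  R_A = wL/2 = 6·4/2 = 12 kN
  M_A = wL²/12 = 6·4²/12 = 8 kN·m
  R_B = wL/2 = 6·4/2 = 12 kN
  M_B = -wL²/12 = -6·4²/12 = -8 kN·m
Load 2 — applied couple M₀=8 kN·m at a=4/3 m (b=L-a=8/3):
  R_A = 6M₀ab/L³ = 6·8·(4/3)·(8/3)/4³ = 8/3 kN
  M_A = M₀b(2a-b)/L² = 8·(8/3)·(2·(4/3)-(8/3))/4² = 0 kN·m
  R_B = -6M₀ab/L³ = -6·8·(4/3)·(8/3)/4³ = -8/3 kN
  M_B = M₀a(2b-a)/L² = 8·(4/3)·(2·(8/3)-(4/3))/4² = 8/3 kN·m
Load 3 — triangular load w₀=17 kN/m (0→w₀ over full span):
  R_A = 3w₀L/20 = 3·17·4/20 = 51/5 kN
  M_A = w₀L²/30 = 17·4²/30 = 136/15 kN·m
  R_B = 7w₀L/20 = 7·17·4/20 = 119/5 kN
  M_B = -w₀L²/20 = -17·4²/20 = -68/5 kN·m
Load 4 — point force P=-15 kN at a=2 m (b=L-a=2):
  R_A = Pb²(3a+b)/L³ = (-15)·2²·(3·2+2)/4³ = -15/2 kN
  M_A = Pab²/L² = (-15)·2·2²/4² = -15/2 kN·m
  R_B = Pa²(a+3b)/L³ = (-15)·2²·(2+3·2)/4³ = -15/2 kN
  M_B = -Pa²b/L² = -(-15)·2²·2/4² = 15/2 kN·m
Superposition: R_A = 521/30 kN, M_A = 287/30 kN·m, R_B = 769/30 kN, M_B = -343/30 kN·m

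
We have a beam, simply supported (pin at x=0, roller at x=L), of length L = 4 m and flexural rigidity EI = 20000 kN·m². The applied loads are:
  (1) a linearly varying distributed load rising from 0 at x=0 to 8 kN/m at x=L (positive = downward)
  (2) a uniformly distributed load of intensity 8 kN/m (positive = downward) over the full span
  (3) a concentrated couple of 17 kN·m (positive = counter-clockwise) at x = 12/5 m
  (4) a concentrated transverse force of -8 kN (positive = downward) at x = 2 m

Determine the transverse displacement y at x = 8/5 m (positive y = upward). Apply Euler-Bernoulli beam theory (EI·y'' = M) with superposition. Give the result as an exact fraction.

y(8/5) = -100537/58593750 m

Load 1 — triangular load w₀=8 kN/m (0→w₀ over full span):
  y_1 = -w₀x(7L⁴-10L²x²+3x⁴)/(360LEI) = -8·(8/5)·(7·4⁴-10·4²·(8/5)²+3·(8/5)⁴)/(360·4·20000) = -18256/29296875 m
Load 2 — uniform load w=8 kN/m over full span:
  y_2 = -wx(L³-2Lx²+x³)/(24EI) = -8·(8/5)·(4³-2·4·(8/5)²+(8/5)³)/(24·20000) = -496/390625 m
Load 3 — applied couple M₀=17 kN·m at a=12/5 m (b=L-a=8/5):
  y_3 = (M₀x³/(6L)+C₁x)/EI  [x≤a] with C₁=M₀(3b²-L²)/(6L)=-442/75 = (17·(8/5)³/(6·4)+(-442/75)·(8/5))/20000 = -51/156250 m
Load 4 — point force P=-8 kN at a=2 m (b=L-a=2):
  y_4 = -Pbx(L²-b²-x²)/(6LEI)  [x≤a] = -(-8)·2·(8/5)·(4²-2²-(8/5)²)/(6·4·20000) = 118/234375 m
Superposition: y = Σ y_i = -100537/58593750 m ≈ -0.001716 m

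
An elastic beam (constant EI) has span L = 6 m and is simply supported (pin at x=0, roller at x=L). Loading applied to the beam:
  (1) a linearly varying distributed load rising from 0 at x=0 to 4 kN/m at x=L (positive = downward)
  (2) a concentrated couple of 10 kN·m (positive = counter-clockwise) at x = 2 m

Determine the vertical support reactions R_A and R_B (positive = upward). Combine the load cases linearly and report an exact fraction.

R_A = 17/3 kN, R_B = 19/3 kN

Load 1 — triangular load w₀=4 kN/m (0→w₀ over full span):
  R_A = w₀L/6 = 4·6/6 = 4 kN
  R_B = w₀L/3 = 4·6/3 = 8 kN
Load 2 — applied couple M₀=10 kN·m at a=2 m (b=L-a=4):
  R_A = M₀/L = 10/6 = 5/3 kN
  R_B = -M₀/L = -10/6 = -5/3 kN
Superposition: R_A = 17/3 kN, R_B = 19/3 kN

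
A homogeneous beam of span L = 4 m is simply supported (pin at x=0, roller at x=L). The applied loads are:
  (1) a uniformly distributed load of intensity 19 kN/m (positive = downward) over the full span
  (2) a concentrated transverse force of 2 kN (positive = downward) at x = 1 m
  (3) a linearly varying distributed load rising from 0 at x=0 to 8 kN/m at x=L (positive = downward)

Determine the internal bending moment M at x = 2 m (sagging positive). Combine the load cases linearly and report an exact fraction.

Load 1 — uniform load w=19 kN/m over full span:
  M_1 = wx(L-x)/2 = 19·2·(4-2)/2 = 38 kN·m
Load 2 — point force P=2 kN at a=1 m (b=L-a=3):
  M_2 = Pa(L-x)/L  [x>a] = 2·1·(4-2)/4 = 1 kN·m
Load 3 — triangular load w₀=8 kN/m (0→w₀ over full span):
  M_3 = w₀Lx/6 - w₀x³/(6L) = 8·4·2/6 - 8·2³/(6·4) = 8 kN·m
Superposition: M = Σ M_i = 47 kN·m ≈ 47.000000 kN·m

M(2) = 47 kN·m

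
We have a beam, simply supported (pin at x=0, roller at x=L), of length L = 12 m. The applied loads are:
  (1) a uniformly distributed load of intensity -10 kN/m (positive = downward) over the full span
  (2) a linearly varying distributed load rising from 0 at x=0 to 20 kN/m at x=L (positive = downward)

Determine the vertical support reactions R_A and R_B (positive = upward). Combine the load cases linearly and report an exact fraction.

Load 1 — uniform load w=-10 kN/m over full span:
  R_A = wL/2 = (-10)·12/2 = -60 kN
  R_B = wL/2 = (-10)·12/2 = -60 kN
Load 2 — triangular load w₀=20 kN/m (0→w₀ over full span):
  R_A = w₀L/6 = 20·12/6 = 40 kN
  R_B = w₀L/3 = 20·12/3 = 80 kN
Superposition: R_A = -20 kN, R_B = 20 kN

R_A = -20 kN, R_B = 20 kN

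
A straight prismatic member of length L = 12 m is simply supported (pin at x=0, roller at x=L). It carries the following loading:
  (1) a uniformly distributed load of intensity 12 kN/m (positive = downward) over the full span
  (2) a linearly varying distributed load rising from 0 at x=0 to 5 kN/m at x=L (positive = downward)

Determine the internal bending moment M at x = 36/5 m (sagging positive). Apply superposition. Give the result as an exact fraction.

Load 1 — uniform load w=12 kN/m over full span:
  M_1 = wx(L-x)/2 = 12·(36/5)·(12-(36/5))/2 = 5184/25 kN·m
Load 2 — triangular load w₀=5 kN/m (0→w₀ over full span):
  M_2 = w₀Lx/6 - w₀x³/(6L) = 5·12·(36/5)/6 - 5·(36/5)³/(6·12) = 1152/25 kN·m
Superposition: M = Σ M_i = 6336/25 kN·m ≈ 253.440000 kN·m

M(36/5) = 6336/25 kN·m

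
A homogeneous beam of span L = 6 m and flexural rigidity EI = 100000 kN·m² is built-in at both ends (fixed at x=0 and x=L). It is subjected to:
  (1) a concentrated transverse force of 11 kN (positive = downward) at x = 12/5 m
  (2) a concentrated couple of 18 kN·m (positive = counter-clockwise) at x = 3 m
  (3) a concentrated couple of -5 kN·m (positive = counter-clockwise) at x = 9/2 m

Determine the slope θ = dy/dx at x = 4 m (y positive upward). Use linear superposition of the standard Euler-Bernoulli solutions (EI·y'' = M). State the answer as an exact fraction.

Load 1 — point force P=11 kN at a=12/5 m (b=L-a=18/5):
  θ_1 = Pa²(L-x)(2bL-(3b+a)(L-x))/(2L³EI)  [x>a] = 11·(12/5)²·(6-4)·(2·(18/5)·6-(3·(18/5)+(12/5))·(6-4))/(2·6³·100000) = 77/1562500 rad
Load 2 — applied couple M₀=18 kN·m at a=3 m (b=L-a=3):
  θ_2 = (R_Ax²/2 - M_Ax - M₀(x-a))/EI  [x>a] with R_A=9/2, M_A=9/2 = ((9/2)·4²/2 - (9/2)·4 - 18·(4-3))/100000 = 0 rad
Load 3 — applied couple M₀=-5 kN·m at a=9/2 m (b=L-a=3/2):
  θ_3 = (R_Ax²/2 - M_Ax)/EI  [x≤a] with R_A=-15/16, M_A=-25/16 = ((-15/16)·4²/2 - (-25/16)·4)/100000 = -1/80000 rad
Superposition: θ = Σ θ_i = 1839/50000000 rad ≈ 0.000037 rad

θ(4) = 1839/50000000 rad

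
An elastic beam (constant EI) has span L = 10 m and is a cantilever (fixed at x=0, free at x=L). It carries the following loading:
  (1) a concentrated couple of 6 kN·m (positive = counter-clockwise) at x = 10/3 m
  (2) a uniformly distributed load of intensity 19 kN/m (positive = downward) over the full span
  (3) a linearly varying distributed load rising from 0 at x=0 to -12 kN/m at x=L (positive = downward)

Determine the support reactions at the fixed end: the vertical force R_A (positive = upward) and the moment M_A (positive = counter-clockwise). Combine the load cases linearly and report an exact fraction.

Load 1 — applied couple M₀=6 kN·m at a=10/3 m (b=L-a=20/3):
  R_A = 0 kN
  M_A = -M₀ = -6 kN·m
Load 2 — uniform load w=19 kN/m over full span:
  R_A = wL = 19·10 = 190 kN
  M_A = wL²/2 = 19·10²/2 = 950 kN·m
Load 3 — triangular load w₀=-12 kN/m (0→w₀ over full span):
  R_A = w₀L/2 = (-12)·10/2 = -60 kN
  M_A = w₀L²/3 = (-12)·10²/3 = -400 kN·m
Superposition: R_A = 130 kN, M_A = 544 kN·m

R_A = 130 kN, M_A = 544 kN·m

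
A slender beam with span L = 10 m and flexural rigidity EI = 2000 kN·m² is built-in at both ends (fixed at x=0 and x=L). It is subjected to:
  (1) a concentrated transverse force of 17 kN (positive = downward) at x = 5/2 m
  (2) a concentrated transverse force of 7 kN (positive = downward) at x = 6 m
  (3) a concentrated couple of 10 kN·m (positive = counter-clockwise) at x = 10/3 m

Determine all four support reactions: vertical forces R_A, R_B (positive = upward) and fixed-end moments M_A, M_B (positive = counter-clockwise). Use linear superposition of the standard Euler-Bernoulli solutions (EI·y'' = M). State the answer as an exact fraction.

R_A = 217693/12000 kN, M_A = 24501/800 kN·m, R_B = 70307/12000 kN, M_B = -35317/2400 kN·m

Load 1 — point force P=17 kN at a=5/2 m (b=L-a=15/2):
  R_A = Pb²(3a+b)/L³ = 17·(15/2)²·(3·(5/2)+(15/2))/10³ = 459/32 kN
  M_A = Pab²/L² = 17·(5/2)·(15/2)²/10² = 765/32 kN·m
  R_B = Pa²(a+3b)/L³ = 17·(5/2)²·((5/2)+3·(15/2))/10³ = 85/32 kN
  M_B = -Pa²b/L² = -17·(5/2)²·(15/2)/10² = -255/32 kN·m
Load 2 — point force P=7 kN at a=6 m (b=L-a=4):
  R_A = Pb²(3a+b)/L³ = 7·4²·(3·6+4)/10³ = 308/125 kN
  M_A = Pab²/L² = 7·6·4²/10² = 168/25 kN·m
  R_B = Pa²(a+3b)/L³ = 7·6²·(6+3·4)/10³ = 567/125 kN
  M_B = -Pa²b/L² = -7·6²·4/10² = -252/25 kN·m
Load 3 — applied couple M₀=10 kN·m at a=10/3 m (b=L-a=20/3):
  R_A = 6M₀ab/L³ = 6·10·(10/3)·(20/3)/10³ = 4/3 kN
  M_A = M₀b(2a-b)/L² = 10·(20/3)·(2·(10/3)-(20/3))/10² = 0 kN·m
  R_B = -6M₀ab/L³ = -6·10·(10/3)·(20/3)/10³ = -4/3 kN
  M_B = M₀a(2b-a)/L² = 10·(10/3)·(2·(20/3)-(10/3))/10² = 10/3 kN·m
Superposition: R_A = 217693/12000 kN, M_A = 24501/800 kN·m, R_B = 70307/12000 kN, M_B = -35317/2400 kN·m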